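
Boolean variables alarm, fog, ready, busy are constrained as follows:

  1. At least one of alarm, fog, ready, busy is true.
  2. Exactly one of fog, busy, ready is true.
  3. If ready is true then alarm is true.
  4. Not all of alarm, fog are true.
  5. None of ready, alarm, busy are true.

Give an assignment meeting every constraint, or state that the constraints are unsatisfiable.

alarm = False, fog = True, ready = False, busy = False

  (1) {alarm, fog, ready, busy}: 1 true — at least one ✓
  (2) {fog, busy, ready}: 1 true — exactly one ✓
  (3) ready=F ⇒ alarm: vacuous ✓
  (4) {alarm, fog}: 1/2 true — not all ✓
  (5) {ready, alarm, busy}: 0 true — none ✓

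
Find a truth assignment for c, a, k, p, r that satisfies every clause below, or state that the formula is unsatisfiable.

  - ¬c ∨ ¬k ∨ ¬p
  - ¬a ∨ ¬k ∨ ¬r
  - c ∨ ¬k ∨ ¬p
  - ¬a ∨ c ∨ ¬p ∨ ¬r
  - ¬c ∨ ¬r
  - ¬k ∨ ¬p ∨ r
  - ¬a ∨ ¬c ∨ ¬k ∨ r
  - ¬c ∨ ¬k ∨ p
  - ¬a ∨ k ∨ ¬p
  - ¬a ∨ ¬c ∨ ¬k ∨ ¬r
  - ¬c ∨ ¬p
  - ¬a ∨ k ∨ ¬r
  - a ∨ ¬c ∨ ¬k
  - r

Unit clause (r) forces r = True.
In (¬c ∨ ¬r) only ¬c is left, so c = False.
Set a = False.
Set k = False.
Set p = False.
All clauses satisfied.

c = False, a = False, k = False, p = False, r = True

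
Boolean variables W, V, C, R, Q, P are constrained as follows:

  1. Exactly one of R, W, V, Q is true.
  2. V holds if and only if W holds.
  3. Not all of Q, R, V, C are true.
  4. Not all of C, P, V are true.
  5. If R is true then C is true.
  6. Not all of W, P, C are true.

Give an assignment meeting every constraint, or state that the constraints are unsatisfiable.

W = False; V = False; C = True; R = True; Q = False; P = True

  (1) {R, W, V, Q}: 1 true — exactly one ✓
  (2) V=F, W=F — same ✓
  (3) {Q, R, V, C}: 2/4 true — not all ✓
  (4) {C, P, V}: 2/3 true — not all ✓
  (5) R=T ⇒ C: T ✓
  (6) {W, P, C}: 2/3 true — not all ✓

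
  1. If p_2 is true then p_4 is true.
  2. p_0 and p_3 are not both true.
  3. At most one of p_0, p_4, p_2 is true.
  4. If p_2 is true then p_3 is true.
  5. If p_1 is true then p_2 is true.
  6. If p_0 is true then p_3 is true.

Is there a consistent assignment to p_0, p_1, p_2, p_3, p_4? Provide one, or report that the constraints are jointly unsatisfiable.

p_0 = False; p_1 = False; p_2 = False; p_3 = False; p_4 = False

  (1) p_2=F ⇒ p_4: vacuous ✓
  (2) p_0=F, p_3=F — not both ✓
  (3) {p_0, p_4, p_2}: 0 true — at most one ✓
  (4) p_2=F ⇒ p_3: vacuous ✓
  (5) p_1=F ⇒ p_2: vacuous ✓
  (6) p_0=F ⇒ p_3: vacuous ✓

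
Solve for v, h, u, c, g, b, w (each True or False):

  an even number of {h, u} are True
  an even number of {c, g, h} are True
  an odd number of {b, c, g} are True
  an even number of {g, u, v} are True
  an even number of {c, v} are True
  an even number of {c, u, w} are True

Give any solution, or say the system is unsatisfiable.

v = True, h = True, u = True, c = True, g = False, b = False, w = False

{h, u}: 2 true → even ✓
{c, g, h}: 2 true → even ✓
{b, c, g}: 1 true → odd ✓
{g, u, v}: 2 true → even ✓
{c, v}: 2 true → even ✓
{c, u, w}: 2 true → even ✓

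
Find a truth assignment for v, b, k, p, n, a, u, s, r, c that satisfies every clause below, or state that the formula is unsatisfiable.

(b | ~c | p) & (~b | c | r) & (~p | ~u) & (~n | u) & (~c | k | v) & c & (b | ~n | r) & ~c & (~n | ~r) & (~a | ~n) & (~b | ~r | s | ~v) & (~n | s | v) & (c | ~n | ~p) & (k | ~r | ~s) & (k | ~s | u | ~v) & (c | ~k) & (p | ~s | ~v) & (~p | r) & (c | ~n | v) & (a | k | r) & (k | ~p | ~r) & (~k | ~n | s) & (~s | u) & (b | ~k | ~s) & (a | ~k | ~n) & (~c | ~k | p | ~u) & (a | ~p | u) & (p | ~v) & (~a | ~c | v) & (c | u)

No satisfying assignment exists.

Case c = True:
  Clause (~c) is falsified — contradiction.
Case c = False:
  Clause (c) is falsified — contradiction.
Both cases fail, so the formula is unsatisfiable.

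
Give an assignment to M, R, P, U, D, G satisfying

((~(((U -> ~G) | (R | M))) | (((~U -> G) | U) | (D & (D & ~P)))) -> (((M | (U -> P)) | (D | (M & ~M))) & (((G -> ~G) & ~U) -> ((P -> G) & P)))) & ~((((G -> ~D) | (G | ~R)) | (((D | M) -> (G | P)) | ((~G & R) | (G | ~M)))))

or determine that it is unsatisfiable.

The formula is unsatisfiable.

The conjunct ~((((G -> ~D) | (G | ~R)) | (((D | M) -> (G | P)) | ((~G & R) | (G | ~M))))) is unsatisfiable on its own:
  G = True: this becomes ~((True | True)) = False.
  G = False: this becomes ~((True | (((D | M) -> P) | (R | ~M)))) = False.
So the whole conjunction is unsatisfiable.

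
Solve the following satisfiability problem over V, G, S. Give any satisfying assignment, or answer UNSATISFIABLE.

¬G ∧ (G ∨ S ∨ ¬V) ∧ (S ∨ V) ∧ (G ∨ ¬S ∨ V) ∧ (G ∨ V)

V = True, G = False, S = True

Unit clause (¬G) forces G = False.
In (G ∨ V) only V is left, so V = True.
In (G ∨ S ∨ ¬V) only S is left, so S = True.
All clauses satisfied.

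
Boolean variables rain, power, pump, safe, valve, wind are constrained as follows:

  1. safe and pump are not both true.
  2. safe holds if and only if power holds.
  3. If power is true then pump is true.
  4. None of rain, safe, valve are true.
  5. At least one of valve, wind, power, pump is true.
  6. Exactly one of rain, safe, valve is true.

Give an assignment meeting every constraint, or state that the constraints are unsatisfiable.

Unsatisfiable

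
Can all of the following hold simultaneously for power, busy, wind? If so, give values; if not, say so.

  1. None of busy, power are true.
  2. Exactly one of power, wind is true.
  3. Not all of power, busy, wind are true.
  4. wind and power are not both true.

power = False; busy = False; wind = True

  (1) {busy, power}: 0 true — none ✓
  (2) {power, wind}: 1 true — exactly one ✓
  (3) {power, busy, wind}: 1/3 true — not all ✓
  (4) wind=T, power=F — not both ✓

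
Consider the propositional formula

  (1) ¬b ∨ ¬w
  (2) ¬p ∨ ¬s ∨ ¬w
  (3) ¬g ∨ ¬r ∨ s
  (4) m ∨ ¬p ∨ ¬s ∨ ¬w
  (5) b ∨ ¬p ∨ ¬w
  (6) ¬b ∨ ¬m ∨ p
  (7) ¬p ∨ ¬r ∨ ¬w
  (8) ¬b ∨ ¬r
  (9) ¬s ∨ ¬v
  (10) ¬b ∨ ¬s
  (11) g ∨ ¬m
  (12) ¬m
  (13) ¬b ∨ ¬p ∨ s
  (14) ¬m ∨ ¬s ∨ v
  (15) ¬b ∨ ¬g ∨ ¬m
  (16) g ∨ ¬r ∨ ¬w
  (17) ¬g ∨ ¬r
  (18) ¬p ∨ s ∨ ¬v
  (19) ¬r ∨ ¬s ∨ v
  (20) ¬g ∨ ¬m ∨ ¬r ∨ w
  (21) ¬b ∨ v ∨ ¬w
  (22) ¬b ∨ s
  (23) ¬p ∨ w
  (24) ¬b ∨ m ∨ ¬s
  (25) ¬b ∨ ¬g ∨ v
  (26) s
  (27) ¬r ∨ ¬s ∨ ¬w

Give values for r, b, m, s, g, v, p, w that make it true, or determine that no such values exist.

Unit clause (¬m) forces m = False.
Unit clause (s) forces s = True.
In (¬s ∨ ¬v) only ¬v is left, so v = False.
In (¬b ∨ ¬s) only ¬b is left, so b = False.
In (¬r ∨ ¬s ∨ v) only ¬r is left, so r = False.
Set g = True.
Try p = True:
  (¬p ∨ ¬s ∨ ¬w) forces w = False.
  clause (¬p ∨ w) is falsified — backtrack.
So p = False.
Set w = False.
All clauses satisfied.

r = False, b = False, m = False, s = True, g = True, v = False, p = False, w = False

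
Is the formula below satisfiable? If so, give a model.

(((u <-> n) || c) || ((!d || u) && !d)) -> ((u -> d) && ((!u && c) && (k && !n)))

n=F; c=T; d=T; k=T; u=F

  (((u <-> n) || c) || ((!d || u) && !d)) -> ((u -> d) && ((!u && c) && (k && !n))) = True
    ((u <-> n) || c) || ((!d || u) && !d) = True
      (u <-> n) || c = True
        u <-> n = True
      (!d || u) && !d = False
        !d || u = False
          !d = False
        !d = False
    (u -> d) && ((!u && c) && (k && !n)) = True
      u -> d = True
      (!u && c) && (k && !n) = True
        !u && c = True
          !u = True
        k && !n = True
          !n = True
The formula evaluates to True.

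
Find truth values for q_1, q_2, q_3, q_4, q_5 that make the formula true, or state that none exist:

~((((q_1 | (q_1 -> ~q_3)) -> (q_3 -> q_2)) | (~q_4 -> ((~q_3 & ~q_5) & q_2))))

q_1 = False, q_2 = False, q_3 = True, q_4 = False, q_5 = True

  ~((((q_1 | (q_1 -> ~q_3)) -> (q_3 -> q_2)) | (~q_4 -> ((~q_3 & ~q_5) & q_2)))) = True
    ((q_1 | (q_1 -> ~q_3)) -> (q_3 -> q_2)) | (~q_4 -> ((~q_3 & ~q_5) & q_2)) = False
      (q_1 | (q_1 -> ~q_3)) -> (q_3 -> q_2) = False
        q_1 | (q_1 -> ~q_3) = True
          q_1 -> ~q_3 = True
            ~q_3 = False
        q_3 -> q_2 = False
      ~q_4 -> ((~q_3 & ~q_5) & q_2) = False
        ~q_4 = True
        (~q_3 & ~q_5) & q_2 = False
          ~q_3 & ~q_5 = False
            ~q_3 = False
            ~q_5 = False
The formula evaluates to True.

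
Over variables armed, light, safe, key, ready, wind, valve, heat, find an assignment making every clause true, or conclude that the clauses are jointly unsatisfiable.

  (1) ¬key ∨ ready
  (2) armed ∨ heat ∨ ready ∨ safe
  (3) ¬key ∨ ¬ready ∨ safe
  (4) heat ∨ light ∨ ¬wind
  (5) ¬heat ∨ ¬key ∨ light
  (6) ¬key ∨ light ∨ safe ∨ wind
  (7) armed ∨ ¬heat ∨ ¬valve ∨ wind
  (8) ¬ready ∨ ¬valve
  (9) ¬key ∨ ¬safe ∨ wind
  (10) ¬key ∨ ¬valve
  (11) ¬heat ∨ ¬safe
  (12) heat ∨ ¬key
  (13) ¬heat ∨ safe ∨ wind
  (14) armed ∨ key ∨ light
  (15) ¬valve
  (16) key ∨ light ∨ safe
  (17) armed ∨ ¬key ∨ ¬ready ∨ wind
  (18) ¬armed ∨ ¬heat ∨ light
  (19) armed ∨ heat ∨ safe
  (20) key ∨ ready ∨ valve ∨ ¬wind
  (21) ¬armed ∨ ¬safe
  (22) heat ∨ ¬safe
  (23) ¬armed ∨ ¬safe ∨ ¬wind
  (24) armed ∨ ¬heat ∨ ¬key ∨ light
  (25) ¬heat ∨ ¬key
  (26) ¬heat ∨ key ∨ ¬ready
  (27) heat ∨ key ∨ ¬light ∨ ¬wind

Unit clause (¬valve) forces valve = False.
Set armed = True.
  then (¬armed ∨ ¬safe) forces safe = False.
Try light = False:
  (key ∨ light ∨ safe) forces key = True.
  (¬key ∨ ready) forces ready = True.
  clause (¬key ∨ ¬ready ∨ safe) is falsified — backtrack.
So light = True.
Try key = True:
  (¬key ∨ ready) forces ready = True.
  clause (¬key ∨ ¬ready ∨ safe) is falsified — backtrack.
So key = False.
Set ready = True.
  then (¬heat ∨ key ∨ ¬ready) forces heat = False.
  then (heat ∨ key ∨ ¬light ∨ ¬wind) forces wind = False.
All clauses satisfied.

armed = True, light = True, safe = False, key = False, ready = True, wind = False, valve = False, heat = False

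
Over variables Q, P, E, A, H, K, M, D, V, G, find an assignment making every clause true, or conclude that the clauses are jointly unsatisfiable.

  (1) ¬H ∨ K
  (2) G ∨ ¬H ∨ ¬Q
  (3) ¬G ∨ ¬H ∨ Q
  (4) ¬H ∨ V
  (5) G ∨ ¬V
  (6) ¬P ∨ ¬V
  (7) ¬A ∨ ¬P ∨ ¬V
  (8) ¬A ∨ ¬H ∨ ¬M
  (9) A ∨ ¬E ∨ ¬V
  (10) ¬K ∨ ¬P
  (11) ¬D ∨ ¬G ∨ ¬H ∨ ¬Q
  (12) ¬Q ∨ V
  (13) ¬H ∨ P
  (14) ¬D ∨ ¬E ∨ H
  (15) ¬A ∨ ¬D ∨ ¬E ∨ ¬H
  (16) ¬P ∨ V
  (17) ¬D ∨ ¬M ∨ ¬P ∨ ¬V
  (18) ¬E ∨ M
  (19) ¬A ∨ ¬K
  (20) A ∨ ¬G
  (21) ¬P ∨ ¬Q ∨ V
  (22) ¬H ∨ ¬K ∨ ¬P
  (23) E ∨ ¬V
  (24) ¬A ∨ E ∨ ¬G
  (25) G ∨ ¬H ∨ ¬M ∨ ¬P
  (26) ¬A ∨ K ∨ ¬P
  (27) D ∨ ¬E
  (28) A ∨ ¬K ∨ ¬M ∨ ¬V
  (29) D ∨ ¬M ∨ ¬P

Set Q = False.
Try P = True:
  (¬P ∨ ¬V) forces V = False.
  clause (¬P ∨ V) is falsified — backtrack.
So P = False.
  then (¬H ∨ P) forces H = False.
Try E = True:
  (¬D ∨ ¬E ∨ H) forces D = False.
  clause (D ∨ ¬E) is falsified — backtrack.
So E = False.
  then (E ∨ ¬V) forces V = False.
Set A = False.
  then (A ∨ ¬G) forces G = False.
Set K = False.
Set M = False.
Set D = False.
All clauses satisfied.

Q = False, P = False, E = False, A = False, H = False, K = False, M = False, D = False, V = False, G = False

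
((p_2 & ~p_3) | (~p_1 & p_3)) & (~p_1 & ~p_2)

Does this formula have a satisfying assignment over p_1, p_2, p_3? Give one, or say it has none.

p_1=F, p_2=F, p_3=T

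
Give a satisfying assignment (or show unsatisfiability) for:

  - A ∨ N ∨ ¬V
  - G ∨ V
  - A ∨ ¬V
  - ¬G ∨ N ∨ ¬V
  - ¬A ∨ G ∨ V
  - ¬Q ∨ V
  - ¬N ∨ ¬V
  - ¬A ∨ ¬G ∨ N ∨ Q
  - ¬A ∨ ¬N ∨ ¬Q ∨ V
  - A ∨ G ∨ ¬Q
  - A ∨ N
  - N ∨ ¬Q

N: True; Q: False; G: True; V: False; A: False

Set N = True.
  then (¬N ∨ ¬V) forces V = False.
  then (G ∨ V) forces G = True.
  then (¬Q ∨ V) forces Q = False.
Set A = False.
All clauses satisfied.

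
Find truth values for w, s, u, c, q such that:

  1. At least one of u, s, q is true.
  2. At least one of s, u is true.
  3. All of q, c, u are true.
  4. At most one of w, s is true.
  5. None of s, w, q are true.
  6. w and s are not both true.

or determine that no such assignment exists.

Case q = True:
  Constraint (5) is violated (q=T) — contradiction.
Case q = False:
  Constraint (3) is violated (q=F) — contradiction.
Both cases fail — unsatisfiable.

Unsatisfiable — no assignment works.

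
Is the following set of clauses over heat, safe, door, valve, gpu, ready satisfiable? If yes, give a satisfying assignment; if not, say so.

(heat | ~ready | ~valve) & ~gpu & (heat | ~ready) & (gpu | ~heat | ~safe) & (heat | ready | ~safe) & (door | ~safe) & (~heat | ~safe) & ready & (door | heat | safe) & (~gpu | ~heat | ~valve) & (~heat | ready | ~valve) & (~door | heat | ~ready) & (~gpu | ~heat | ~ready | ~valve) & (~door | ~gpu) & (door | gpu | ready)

Unit clause (~gpu) forces gpu = False.
Unit clause (ready) forces ready = True.
In (heat | ~ready) only heat is left, so heat = True.
In (gpu | ~heat | ~safe) only ~safe is left, so safe = False.
Set door = False.
Set valve = True.
All clauses satisfied.

heat: True, safe: False, door: False, valve: True, gpu: False, ready: True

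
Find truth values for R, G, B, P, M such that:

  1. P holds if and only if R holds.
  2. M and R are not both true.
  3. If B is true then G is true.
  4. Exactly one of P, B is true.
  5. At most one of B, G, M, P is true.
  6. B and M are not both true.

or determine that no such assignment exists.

R = True, G = False, B = False, P = True, M = False

  (1) P=T, R=T — same ✓
  (2) M=F, R=T — not both ✓
  (3) B=F ⇒ G: vacuous ✓
  (4) {P, B}: 1 true — exactly one ✓
  (5) {B, G, M, P}: 1 true — at most one ✓
  (6) B=F, M=F — not both ✓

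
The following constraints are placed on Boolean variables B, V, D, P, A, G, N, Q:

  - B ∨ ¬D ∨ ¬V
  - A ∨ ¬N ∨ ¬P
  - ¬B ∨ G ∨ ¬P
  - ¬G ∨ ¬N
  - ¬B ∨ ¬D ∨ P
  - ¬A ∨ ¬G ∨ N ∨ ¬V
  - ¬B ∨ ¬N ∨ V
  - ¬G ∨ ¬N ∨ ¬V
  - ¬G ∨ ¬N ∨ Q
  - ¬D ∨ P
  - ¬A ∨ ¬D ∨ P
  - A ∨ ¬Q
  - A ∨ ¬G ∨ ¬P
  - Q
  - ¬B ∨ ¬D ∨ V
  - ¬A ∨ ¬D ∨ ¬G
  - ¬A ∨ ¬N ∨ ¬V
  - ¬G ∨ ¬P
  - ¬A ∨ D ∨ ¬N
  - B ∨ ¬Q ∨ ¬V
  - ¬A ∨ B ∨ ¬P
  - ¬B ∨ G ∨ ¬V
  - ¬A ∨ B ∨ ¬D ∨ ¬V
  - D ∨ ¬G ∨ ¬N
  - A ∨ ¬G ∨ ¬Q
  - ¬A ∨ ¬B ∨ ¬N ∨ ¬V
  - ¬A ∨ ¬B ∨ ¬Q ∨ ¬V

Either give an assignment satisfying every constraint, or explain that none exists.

Unit clause (Q) forces Q = True.
In (A ∨ ¬Q) only A is left, so A = True.
Set B = False.
  then (B ∨ ¬Q ∨ ¬V) forces V = False.
  then (¬A ∨ B ∨ ¬P) forces P = False.
  then (¬D ∨ P) forces D = False.
  then (¬A ∨ D ∨ ¬N) forces N = False.
Set G = True.
All clauses satisfied.

B = False, V = False, D = False, P = False, A = True, G = True, N = False, Q = True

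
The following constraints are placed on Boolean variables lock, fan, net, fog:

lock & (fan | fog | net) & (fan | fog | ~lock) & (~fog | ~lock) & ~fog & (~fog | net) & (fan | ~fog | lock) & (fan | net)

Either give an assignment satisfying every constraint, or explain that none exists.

lock = True; fan = True; net = True; fog = False

Unit clause (lock) forces lock = True.
In (~fog | ~lock) only ~fog is left, so fog = False.
In (fan | fog | ~lock) only fan is left, so fan = True.
Set net = True.
All clauses satisfied.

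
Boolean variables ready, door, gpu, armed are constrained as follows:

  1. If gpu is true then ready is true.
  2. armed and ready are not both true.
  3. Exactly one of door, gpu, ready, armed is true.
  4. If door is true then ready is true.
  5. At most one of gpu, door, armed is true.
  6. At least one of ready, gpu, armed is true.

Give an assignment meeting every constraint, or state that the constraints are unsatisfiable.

ready=T; door=F; gpu=F; armed=F

  (1) gpu=F ⇒ ready: vacuous ✓
  (2) armed=F, ready=T — not both ✓
  (3) {door, gpu, ready, armed}: 1 true — exactly one ✓
  (4) door=F ⇒ ready: vacuous ✓
  (5) {gpu, door, armed}: 0 true — at most one ✓
  (6) {ready, gpu, armed}: 1 true — at least one ✓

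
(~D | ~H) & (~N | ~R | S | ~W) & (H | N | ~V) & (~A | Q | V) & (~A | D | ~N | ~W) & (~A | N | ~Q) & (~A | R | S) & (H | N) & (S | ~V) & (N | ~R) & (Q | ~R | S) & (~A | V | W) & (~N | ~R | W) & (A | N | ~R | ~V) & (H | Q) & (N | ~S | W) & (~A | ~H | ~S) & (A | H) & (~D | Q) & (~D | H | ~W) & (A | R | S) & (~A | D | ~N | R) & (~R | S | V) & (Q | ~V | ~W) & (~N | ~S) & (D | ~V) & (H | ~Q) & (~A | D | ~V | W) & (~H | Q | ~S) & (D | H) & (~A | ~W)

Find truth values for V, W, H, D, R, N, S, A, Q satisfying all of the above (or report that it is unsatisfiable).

V=F; W=T; H=T; D=F; R=F; N=F; S=T; A=F; Q=T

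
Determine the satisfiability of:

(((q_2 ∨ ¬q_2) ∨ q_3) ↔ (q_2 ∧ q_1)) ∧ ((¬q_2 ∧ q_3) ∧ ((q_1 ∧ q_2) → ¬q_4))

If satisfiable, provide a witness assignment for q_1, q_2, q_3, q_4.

Case q_2 = True: the conjunct ¬q_2 is False.
Case q_2 = False: the conjunct ((q_2 ∨ ¬q_2) ∨ q_3) ↔ (q_2 ∧ q_1) becomes (True ∨ q_3) ↔ (False ∧ q_1) = False.
Both cases fail — unsatisfiable.

No satisfying assignment exists.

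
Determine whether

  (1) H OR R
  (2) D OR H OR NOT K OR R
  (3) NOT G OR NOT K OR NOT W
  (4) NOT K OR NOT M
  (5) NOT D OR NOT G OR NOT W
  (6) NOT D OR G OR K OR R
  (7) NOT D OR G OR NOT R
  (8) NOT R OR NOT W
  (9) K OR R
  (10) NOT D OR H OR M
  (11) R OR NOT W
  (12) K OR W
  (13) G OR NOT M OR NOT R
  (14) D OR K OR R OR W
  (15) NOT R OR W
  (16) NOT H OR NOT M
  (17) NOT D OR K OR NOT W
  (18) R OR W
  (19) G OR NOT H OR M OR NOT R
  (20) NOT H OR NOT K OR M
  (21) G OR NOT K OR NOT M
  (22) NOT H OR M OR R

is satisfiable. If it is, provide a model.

UNSATISFIABLE

Case R = True:
  (NOT R OR NOT W) forces W = False.
  Clause (NOT R OR W) is falsified — contradiction.
Case R = False:
  (H OR R) forces H = True.
  (K OR R) forces K = True.
  (NOT K OR NOT M) forces M = False.
  Clause (NOT H OR NOT K OR M) is falsified — contradiction.
Both cases fail, so the formula is unsatisfiable.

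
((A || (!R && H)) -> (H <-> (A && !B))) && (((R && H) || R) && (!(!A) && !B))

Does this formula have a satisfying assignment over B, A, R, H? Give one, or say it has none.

B = False, A = True, R = True, H = True

  (A || (!R && H)) -> (H <-> (A && !B)) = True
    A || (!R && H) = True
      !R && H = False
        !R = False
    H <-> (A && !B) = True
      A && !B = True
        !B = True
  ((R && H) || R) && (!(!A) && !B) = True
    (R && H) || R = True
      R && H = True
    !(!A) && !B = True
      !(!A) = True
        !A = False
      !B = True
Both conjuncts True, so the formula holds.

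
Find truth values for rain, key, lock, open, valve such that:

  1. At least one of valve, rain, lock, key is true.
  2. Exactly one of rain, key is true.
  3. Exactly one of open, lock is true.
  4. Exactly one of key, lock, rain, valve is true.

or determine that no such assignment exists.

rain = True, key = False, lock = False, open = True, valve = False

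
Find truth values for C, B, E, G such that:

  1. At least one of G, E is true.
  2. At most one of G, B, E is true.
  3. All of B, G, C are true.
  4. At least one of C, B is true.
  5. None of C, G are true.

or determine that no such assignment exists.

Case C = True:
  Constraint (5) is violated (C=T) — contradiction.
Case C = False:
  Constraint (3) is violated (C=F) — contradiction.
Both cases fail — unsatisfiable.

Unsatisfiable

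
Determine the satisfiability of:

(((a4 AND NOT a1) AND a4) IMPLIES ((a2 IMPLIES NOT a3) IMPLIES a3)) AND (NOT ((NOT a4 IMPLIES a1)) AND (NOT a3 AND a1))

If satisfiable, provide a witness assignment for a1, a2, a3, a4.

The formula is unsatisfiable.

Case a1 = True: the conjunct NOT ((NOT a4 IMPLIES a1)) becomes NOT ((NOT a4 IMPLIES True)) = False.
Case a1 = False: the conjunct a1 is False.
Both cases fail — unsatisfiable.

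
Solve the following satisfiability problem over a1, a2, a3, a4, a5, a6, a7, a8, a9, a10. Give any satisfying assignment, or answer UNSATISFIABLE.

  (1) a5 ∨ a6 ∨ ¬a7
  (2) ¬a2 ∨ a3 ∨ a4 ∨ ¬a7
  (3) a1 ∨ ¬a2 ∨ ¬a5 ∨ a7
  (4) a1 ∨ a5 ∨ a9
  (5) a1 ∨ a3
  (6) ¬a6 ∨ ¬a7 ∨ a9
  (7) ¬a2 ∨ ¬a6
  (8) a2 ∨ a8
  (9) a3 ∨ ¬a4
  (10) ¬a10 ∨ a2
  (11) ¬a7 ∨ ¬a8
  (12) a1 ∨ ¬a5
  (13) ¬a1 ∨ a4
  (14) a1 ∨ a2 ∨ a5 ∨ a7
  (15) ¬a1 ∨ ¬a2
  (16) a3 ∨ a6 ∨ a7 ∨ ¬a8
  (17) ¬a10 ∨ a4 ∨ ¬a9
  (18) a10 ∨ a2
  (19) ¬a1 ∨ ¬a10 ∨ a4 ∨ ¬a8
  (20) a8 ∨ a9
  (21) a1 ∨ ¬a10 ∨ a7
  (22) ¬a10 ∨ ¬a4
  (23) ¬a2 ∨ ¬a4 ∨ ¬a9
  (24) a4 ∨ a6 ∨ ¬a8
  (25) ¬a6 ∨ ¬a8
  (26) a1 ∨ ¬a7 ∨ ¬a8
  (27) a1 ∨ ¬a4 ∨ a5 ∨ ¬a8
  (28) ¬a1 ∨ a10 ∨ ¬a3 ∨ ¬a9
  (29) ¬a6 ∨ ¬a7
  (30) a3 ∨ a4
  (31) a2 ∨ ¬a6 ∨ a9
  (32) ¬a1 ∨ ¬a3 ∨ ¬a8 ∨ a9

a1: False; a2: True; a3: True; a4: False; a5: False; a6: False; a7: False; a8: False; a9: True; a10: False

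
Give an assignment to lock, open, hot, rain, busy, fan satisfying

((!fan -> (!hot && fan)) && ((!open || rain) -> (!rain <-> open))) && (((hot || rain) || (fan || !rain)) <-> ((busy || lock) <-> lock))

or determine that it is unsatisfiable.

lock=F, open=F, hot=T, rain=T, busy=F, fan=T

  (!fan -> (!hot && fan)) && ((!open || rain) -> (!rain <-> open)) = True
    !fan -> (!hot && fan) = True
      !fan = False
      !hot && fan = False
        !hot = False
    (!open || rain) -> (!rain <-> open) = True
      !open || rain = True
        !open = True
      !rain <-> open = True
        !rain = False
  ((hot || rain) || (fan || !rain)) <-> ((busy || lock) <-> lock) = True
    (hot || rain) || (fan || !rain) = True
      hot || rain = True
      fan || !rain = True
        !rain = False
    (busy || lock) <-> lock = True
      busy || lock = False
Both conjuncts True, so the formula holds.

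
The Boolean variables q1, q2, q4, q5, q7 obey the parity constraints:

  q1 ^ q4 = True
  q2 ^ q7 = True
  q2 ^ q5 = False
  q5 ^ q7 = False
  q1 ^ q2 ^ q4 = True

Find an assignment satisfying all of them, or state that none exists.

Adding constraints 2, 3, 4 mod 2: every variable appears an even number of times on the left, so the left side is 0.
But the right sides sum to 1 (mod 2). 0 ≠ 1 — the system is inconsistent.

The formula is unsatisfiable.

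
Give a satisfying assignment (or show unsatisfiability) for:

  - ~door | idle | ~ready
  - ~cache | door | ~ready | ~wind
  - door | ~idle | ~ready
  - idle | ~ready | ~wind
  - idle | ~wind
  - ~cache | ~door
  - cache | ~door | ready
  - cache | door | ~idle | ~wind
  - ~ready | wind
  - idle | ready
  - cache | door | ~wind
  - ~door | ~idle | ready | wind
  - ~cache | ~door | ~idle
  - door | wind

idle: True, door: True, wind: True, cache: False, ready: True

Try idle = False:
  (idle | ~wind) forces wind = False.
  (~ready | wind) forces ready = False.
  clause (idle | ready) is falsified — backtrack.
So idle = True.
Set door = True.
  then (~cache | ~door) forces cache = False.
  then (cache | ~door | ready) forces ready = True.
  then (~ready | wind) forces wind = True.
All clauses satisfied.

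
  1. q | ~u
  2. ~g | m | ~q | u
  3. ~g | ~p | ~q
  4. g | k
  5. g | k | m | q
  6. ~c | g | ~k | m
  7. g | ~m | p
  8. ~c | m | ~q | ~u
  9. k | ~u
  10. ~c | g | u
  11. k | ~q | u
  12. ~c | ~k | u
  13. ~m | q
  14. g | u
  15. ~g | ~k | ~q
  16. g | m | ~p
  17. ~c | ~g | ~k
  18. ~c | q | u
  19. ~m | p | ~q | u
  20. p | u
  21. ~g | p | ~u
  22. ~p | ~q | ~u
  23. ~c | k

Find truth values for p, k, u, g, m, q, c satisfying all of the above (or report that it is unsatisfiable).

Set p = True.
Set k = False.
  then (g | k) forces g = True.
  then (k | ~u) forces u = False.
  then (k | ~q | u) forces q = False.
  then (~m | q) forces m = False.
  then (~c | q | u) forces c = False.
All clauses satisfied.

p=T; k=F; u=F; g=T; m=F; q=F; c=F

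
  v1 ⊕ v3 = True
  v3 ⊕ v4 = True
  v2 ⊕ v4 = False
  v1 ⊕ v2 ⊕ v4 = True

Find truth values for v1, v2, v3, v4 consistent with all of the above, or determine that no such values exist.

v1=T, v2=T, v3=F, v4=T

v1 ⊕ v3 = T ⊕ F = True ✓
v3 ⊕ v4 = F ⊕ T = True ✓
v2 ⊕ v4 = T ⊕ T = False ✓
v1 ⊕ v2 ⊕ v4 = T ⊕ T ⊕ T = True ✓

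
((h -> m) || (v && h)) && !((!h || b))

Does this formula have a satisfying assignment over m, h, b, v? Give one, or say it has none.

m: True; h: True; b: False; v: False

  (h -> m) || (v && h) = True
    h -> m = True
    v && h = False
  !((!h || b)) = True
    !h || b = False
      !h = False
Both conjuncts True, so the formula holds.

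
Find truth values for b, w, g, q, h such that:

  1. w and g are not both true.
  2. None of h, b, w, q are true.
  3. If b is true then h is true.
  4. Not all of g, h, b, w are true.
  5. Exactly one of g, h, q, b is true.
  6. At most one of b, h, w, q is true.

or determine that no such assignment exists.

b=F, w=F, g=T, q=F, h=F

  (1) w=F, g=T — not both ✓
  (2) {h, b, w, q}: 0 true — none ✓
  (3) b=F ⇒ h: vacuous ✓
  (4) {g, h, b, w}: 1/4 true — not all ✓
  (5) {g, h, q, b}: 1 true — exactly one ✓
  (6) {b, h, w, q}: 0 true — at most one ✓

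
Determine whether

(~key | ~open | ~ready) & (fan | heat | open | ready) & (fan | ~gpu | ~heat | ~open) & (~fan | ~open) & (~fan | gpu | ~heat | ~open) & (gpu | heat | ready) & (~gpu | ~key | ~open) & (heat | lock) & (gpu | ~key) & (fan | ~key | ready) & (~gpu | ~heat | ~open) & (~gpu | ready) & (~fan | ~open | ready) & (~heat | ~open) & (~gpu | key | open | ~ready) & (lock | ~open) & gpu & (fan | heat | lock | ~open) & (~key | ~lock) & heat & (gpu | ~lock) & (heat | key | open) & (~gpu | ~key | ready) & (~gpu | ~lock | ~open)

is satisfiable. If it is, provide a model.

Unit clause (gpu) forces gpu = True.
Unit clause (heat) forces heat = True.
In (~gpu | ~heat | ~open) only ~open is left, so open = False.
In (~gpu | ready) only ready is left, so ready = True.
In (~gpu | key | open | ~ready) only key is left, so key = True.
In (~key | ~lock) only ~lock is left, so lock = False.
Set fan = False.
All clauses satisfied.

open = False, lock = False, fan = False, heat = True, gpu = True, key = True, ready = True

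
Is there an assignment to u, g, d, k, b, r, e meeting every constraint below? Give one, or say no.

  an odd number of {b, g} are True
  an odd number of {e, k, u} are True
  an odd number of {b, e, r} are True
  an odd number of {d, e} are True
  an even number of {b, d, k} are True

u = True; g = False; d = True; k = False; b = True; r = False; e = False

{b, g}: 1 true → odd ✓
{e, k, u}: 1 true → odd ✓
{b, e, r}: 1 true → odd ✓
{d, e}: 1 true → odd ✓
{b, d, k}: 2 true → even ✓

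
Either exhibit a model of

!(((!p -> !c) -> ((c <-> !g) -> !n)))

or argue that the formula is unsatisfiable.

p = True; n = True; c = True; g = False

  !(((!p -> !c) -> ((c <-> !g) -> !n))) = True
    (!p -> !c) -> ((c <-> !g) -> !n) = False
      !p -> !c = True
        !p = False
        !c = False
      (c <-> !g) -> !n = False
        c <-> !g = True
          !g = True
        !n = False
The formula evaluates to True.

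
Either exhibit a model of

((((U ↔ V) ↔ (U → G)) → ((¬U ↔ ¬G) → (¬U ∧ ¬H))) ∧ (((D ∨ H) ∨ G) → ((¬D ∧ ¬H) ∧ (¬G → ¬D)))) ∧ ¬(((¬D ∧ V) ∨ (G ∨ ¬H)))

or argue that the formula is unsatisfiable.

Case H = True: the conjunct ((D ∨ H) ∨ G) → ((¬D ∧ ¬H) ∧ (¬G → ¬D)) becomes (True ∨ G) → (False ∧ (¬G → ¬D)) = False.
Case H = False: the conjunct ¬(((¬D ∧ V) ∨ (G ∨ ¬H))) becomes ¬(((¬D ∧ V) ∨ True)) = False.
Both cases fail — unsatisfiable.

Unsatisfiable — no assignment works.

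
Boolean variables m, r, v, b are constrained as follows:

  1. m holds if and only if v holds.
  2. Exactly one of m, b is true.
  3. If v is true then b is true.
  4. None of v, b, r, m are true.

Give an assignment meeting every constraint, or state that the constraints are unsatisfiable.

Unsatisfiable — no assignment works.

Case b = True:
  Constraint (4) is violated (b=T) — contradiction.
Case b = False:
  (2) with b=F forces m = True.
  Constraint (4) is violated (m=T) — contradiction.
Both cases fail — unsatisfiable.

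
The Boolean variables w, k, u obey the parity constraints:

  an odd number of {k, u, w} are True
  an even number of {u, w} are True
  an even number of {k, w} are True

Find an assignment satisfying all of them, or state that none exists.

w=T; k=T; u=T

{k, u, w}: 3 true → odd ✓
{u, w}: 2 true → even ✓
{k, w}: 2 true → even ✓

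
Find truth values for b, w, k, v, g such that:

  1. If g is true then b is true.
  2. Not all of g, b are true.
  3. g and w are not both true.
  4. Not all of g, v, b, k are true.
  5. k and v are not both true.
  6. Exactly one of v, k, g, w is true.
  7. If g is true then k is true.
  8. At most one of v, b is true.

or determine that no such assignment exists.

b: True, w: True, k: False, v: False, g: False

  (1) g=F ⇒ b: vacuous ✓
  (2) {g, b}: 1/2 true — not all ✓
  (3) g=F, w=T — not both ✓
  (4) {g, v, b, k}: 1/4 true — not all ✓
  (5) k=F, v=F — not both ✓
  (6) {v, k, g, w}: 1 true — exactly one ✓
  (7) g=F ⇒ k: vacuous ✓
  (8) {v, b}: 1 true — at most one ✓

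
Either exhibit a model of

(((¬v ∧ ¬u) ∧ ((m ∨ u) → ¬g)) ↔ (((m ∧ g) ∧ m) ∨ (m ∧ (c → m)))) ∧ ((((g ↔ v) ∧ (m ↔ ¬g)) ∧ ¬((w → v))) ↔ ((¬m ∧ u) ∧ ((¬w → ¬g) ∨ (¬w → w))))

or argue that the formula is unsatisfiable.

g=F, m=F, v=T, c=F, w=T, u=F

  ((¬v ∧ ¬u) ∧ ((m ∨ u) → ¬g)) ↔ (((m ∧ g) ∧ m) ∨ (m ∧ (c → m))) = True
    (¬v ∧ ¬u) ∧ ((m ∨ u) → ¬g) = False
      ¬v ∧ ¬u = False
        ¬v = False
        ¬u = True
      (m ∨ u) → ¬g = True
        m ∨ u = False
        ¬g = True
    ((m ∧ g) ∧ m) ∨ (m ∧ (c → m)) = False
      (m ∧ g) ∧ m = False
        m ∧ g = False
      m ∧ (c → m) = False
        c → m = True
  (((g ↔ v) ∧ (m ↔ ¬g)) ∧ ¬((w → v))) ↔ ((¬m ∧ u) ∧ ((¬w → ¬g) ∨ (¬w → w))) = True
    ((g ↔ v) ∧ (m ↔ ¬g)) ∧ ¬((w → v)) = False
      (g ↔ v) ∧ (m ↔ ¬g) = False
        g ↔ v = False
        m ↔ ¬g = False
          ¬g = True
      ¬((w → v)) = False
        w → v = True
    (¬m ∧ u) ∧ ((¬w → ¬g) ∨ (¬w → w)) = False
      ¬m ∧ u = False
        ¬m = True
      (¬w → ¬g) ∨ (¬w → w) = True
        ¬w → ¬g = True
          ¬w = False
          ¬g = True
        ¬w → w = True
          ¬w = False
Both conjuncts True, so the formula holds.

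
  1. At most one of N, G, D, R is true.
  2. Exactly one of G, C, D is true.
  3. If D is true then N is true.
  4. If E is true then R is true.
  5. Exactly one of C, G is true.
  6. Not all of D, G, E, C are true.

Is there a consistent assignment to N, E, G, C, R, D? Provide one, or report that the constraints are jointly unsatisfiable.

N = False, E = False, G = False, C = True, R = False, D = False

  (1) {N, G, D, R}: 0 true — at most one ✓
  (2) {G, C, D}: 1 true — exactly one ✓
  (3) D=F ⇒ N: vacuous ✓
  (4) E=F ⇒ R: vacuous ✓
  (5) {C, G}: 1 true — exactly one ✓
  (6) {D, G, E, C}: 1/4 true — not all ✓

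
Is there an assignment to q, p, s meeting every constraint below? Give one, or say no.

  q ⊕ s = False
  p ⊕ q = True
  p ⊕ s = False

Adding constraints 1, 2, 3 mod 2: every variable appears an even number of times on the left, so the left side is 0.
But the right sides sum to 1 (mod 2). 0 ≠ 1 — the system is inconsistent.

Unsatisfiable — no assignment works.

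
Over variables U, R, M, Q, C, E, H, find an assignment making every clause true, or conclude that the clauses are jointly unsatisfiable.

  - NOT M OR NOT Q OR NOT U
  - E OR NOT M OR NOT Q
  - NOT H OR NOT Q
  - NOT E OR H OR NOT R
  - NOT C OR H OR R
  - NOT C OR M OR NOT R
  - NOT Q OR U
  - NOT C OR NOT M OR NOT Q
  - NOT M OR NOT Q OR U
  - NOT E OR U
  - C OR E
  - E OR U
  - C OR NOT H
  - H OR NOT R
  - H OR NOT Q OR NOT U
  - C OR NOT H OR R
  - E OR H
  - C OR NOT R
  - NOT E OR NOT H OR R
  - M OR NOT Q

U: True, R: False, M: False, Q: False, C: False, E: True, H: False

Try U = False:
  (NOT Q OR U) forces Q = False.
  (NOT E OR U) forces E = False.
  clause (E OR U) is falsified — backtrack.
So U = True.
Set R = False.
Set M = False.
  then (M OR NOT Q) forces Q = False.
Set C = False.
  then (C OR E) forces E = True.
  then (C OR NOT H) forces H = False.
All clauses satisfied.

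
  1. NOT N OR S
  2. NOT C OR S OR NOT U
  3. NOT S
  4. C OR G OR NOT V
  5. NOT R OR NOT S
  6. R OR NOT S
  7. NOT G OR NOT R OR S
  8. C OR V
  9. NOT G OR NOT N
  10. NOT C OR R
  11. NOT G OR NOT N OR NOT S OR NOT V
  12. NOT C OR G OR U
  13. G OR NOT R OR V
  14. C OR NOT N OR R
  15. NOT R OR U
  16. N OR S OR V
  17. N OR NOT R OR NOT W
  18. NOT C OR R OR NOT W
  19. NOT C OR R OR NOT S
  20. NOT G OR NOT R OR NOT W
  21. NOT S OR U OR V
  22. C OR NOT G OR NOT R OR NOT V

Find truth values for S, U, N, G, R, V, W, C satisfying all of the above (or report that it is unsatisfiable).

S: False; U: False; N: False; G: True; R: False; V: True; W: False; C: False

Unit clause (NOT S) forces S = False.
In (NOT N OR S) only NOT N is left, so N = False.
In (N OR S OR V) only V is left, so V = True.
Set U = False.
  then (NOT R OR U) forces R = False.
  then (NOT C OR R) forces C = False.
  then (C OR G OR NOT V) forces G = True.
Set W = False.
All clauses satisfied.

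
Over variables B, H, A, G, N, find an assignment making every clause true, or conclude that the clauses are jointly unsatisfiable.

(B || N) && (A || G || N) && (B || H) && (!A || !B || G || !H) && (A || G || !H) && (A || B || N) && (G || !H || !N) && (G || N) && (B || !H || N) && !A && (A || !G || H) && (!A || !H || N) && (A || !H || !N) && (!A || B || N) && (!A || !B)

Unit clause (!A) forces A = False.
Try B = False:
  (B || N) forces N = True.
  (B || H) forces H = True.
  clause (A || !H || !N) is falsified — backtrack.
So B = True.
Set H = False.
  then (A || !G || H) forces G = False.
  then (A || G || N) forces N = True.
All clauses satisfied.

B: True, H: False, A: False, G: False, N: True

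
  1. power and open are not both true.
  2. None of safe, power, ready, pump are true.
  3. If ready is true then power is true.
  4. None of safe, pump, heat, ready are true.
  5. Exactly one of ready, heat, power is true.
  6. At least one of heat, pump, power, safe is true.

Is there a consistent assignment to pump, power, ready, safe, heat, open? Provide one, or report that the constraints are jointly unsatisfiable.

Case heat = True:
  Constraint (4) is violated (heat=T) — contradiction.
Case heat = False:
  (2) forces safe = False.
  (2) forces power = False.
  (2) forces ready = False.
  Constraint (5) is violated (ready=F, heat=F, power=F) — contradiction.
Both cases fail — unsatisfiable.

The formula is unsatisfiable.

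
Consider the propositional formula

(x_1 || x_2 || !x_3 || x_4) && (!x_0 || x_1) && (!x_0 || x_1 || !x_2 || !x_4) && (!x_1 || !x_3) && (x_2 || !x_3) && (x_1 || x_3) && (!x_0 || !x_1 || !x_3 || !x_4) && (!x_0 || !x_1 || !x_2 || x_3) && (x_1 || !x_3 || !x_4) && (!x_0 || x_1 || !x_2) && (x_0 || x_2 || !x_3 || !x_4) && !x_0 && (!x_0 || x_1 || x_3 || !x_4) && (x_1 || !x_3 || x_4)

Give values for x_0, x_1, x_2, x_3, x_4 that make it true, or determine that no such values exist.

x_0=F, x_1=T, x_2=F, x_3=F, x_4=T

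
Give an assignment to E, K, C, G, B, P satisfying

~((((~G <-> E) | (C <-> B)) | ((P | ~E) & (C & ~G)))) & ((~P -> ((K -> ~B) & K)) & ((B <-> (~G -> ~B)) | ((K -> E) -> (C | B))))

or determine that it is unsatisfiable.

E: False, K: False, C: False, G: False, B: True, P: True

  ~((((~G <-> E) | (C <-> B)) | ((P | ~E) & (C & ~G)))) = True
    ((~G <-> E) | (C <-> B)) | ((P | ~E) & (C & ~G)) = False
      (~G <-> E) | (C <-> B) = False
        ~G <-> E = False
          ~G = True
        C <-> B = False
      (P | ~E) & (C & ~G) = False
        P | ~E = True
          ~E = True
        C & ~G = False
          ~G = True
  (~P -> ((K -> ~B) & K)) & ((B <-> (~G -> ~B)) | ((K -> E) -> (C | B))) = True
    ~P -> ((K -> ~B) & K) = True
      ~P = False
      (K -> ~B) & K = False
        K -> ~B = True
          ~B = False
    (B <-> (~G -> ~B)) | ((K -> E) -> (C | B)) = True
      B <-> (~G -> ~B) = False
        ~G -> ~B = False
          ~G = True
          ~B = False
      (K -> E) -> (C | B) = True
        K -> E = True
        C | B = True
Both conjuncts True, so the formula holds.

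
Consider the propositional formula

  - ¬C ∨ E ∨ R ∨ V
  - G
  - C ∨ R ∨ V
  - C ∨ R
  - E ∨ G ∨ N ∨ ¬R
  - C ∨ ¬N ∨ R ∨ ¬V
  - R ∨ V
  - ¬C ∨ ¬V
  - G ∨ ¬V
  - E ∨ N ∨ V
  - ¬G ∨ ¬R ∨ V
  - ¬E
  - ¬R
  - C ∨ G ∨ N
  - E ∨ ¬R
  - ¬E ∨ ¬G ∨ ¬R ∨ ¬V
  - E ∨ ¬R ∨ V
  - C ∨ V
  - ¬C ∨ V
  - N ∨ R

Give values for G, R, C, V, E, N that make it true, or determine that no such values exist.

Case R = True:
  Clause (¬R) is falsified — contradiction.
Case R = False:
  (G) forces G = True.
  (C ∨ R) forces C = True.
  (R ∨ V) forces V = True.
  Clause (¬C ∨ ¬V) is falsified — contradiction.
Both cases fail, so the formula is unsatisfiable.

The formula is unsatisfiable.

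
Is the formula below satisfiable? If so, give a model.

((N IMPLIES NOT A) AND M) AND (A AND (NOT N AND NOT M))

Unsatisfiable — no assignment works.

Case M = True: the conjunct NOT M is False.
Case M = False: the conjunct M is False.
Both cases fail — unsatisfiable.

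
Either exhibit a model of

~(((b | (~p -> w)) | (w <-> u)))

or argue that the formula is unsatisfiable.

b = False, w = False, u = True, p = False

  ~(((b | (~p -> w)) | (w <-> u))) = True
    (b | (~p -> w)) | (w <-> u) = False
      b | (~p -> w) = False
        ~p -> w = False
          ~p = True
      w <-> u = False
The formula evaluates to True.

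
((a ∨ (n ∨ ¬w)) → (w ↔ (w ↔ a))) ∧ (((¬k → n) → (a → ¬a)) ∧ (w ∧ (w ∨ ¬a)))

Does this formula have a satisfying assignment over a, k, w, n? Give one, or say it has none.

a = True, k = False, w = True, n = False

  (a ∨ (n ∨ ¬w)) → (w ↔ (w ↔ a)) = True
    a ∨ (n ∨ ¬w) = True
      n ∨ ¬w = False
        ¬w = False
    w ↔ (w ↔ a) = True
      w ↔ a = True
  ((¬k → n) → (a → ¬a)) ∧ (w ∧ (w ∨ ¬a)) = True
    (¬k → n) → (a → ¬a) = True
      ¬k → n = False
        ¬k = True
      a → ¬a = False
        ¬a = False
    w ∧ (w ∨ ¬a) = True
      w ∨ ¬a = True
        ¬a = False
Both conjuncts True, so the formula holds.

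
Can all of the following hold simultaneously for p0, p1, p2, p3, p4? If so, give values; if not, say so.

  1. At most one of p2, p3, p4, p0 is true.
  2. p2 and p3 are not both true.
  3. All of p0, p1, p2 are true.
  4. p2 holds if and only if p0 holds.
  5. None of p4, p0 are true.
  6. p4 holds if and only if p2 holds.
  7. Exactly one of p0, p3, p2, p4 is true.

Unsatisfiable — no assignment works.

Case p0 = True:
  Constraint (5) is violated (p0=T) — contradiction.
Case p0 = False:
  Constraint (3) is violated (p0=F) — contradiction.
Both cases fail — unsatisfiable.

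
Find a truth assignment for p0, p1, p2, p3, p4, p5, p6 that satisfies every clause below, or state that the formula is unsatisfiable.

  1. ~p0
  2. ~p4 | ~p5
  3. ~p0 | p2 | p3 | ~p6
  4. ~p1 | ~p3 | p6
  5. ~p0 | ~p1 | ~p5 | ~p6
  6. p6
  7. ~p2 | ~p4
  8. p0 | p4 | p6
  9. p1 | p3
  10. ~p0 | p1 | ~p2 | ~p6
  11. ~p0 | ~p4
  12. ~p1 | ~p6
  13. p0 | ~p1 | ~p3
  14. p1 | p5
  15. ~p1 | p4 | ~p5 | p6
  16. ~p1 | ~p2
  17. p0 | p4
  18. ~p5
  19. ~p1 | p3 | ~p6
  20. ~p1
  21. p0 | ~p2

The formula is unsatisfiable.

Case p5 = True:
  Clause (~p5) is falsified — contradiction.
Case p5 = False:
  (~p0) forces p0 = False.
  (p6) forces p6 = True.
  (~p1 | ~p6) forces p1 = False.
  Clause (p1 | p5) is falsified — contradiction.
Both cases fail, so the formula is unsatisfiable.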